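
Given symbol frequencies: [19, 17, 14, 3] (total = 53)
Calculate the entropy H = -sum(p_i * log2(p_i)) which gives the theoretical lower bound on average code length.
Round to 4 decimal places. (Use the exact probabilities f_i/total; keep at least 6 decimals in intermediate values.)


Per-symbol terms -p_i * log2(p_i) with p_i = f_i/53:
  p = 19/53 = 0.358491: log2(p) = -1.479993, -p*log2(p) = 0.530564
  p = 17/53 = 0.320755: log2(p) = -1.640458, -p*log2(p) = 0.526185
  p = 14/53 = 0.264151: log2(p) = -1.920566, -p*log2(p) = 0.507319
  p = 3/53 = 0.056604: log2(p) = -4.142958, -p*log2(p) = 0.234507
H = 0.530564 + 0.526185 + 0.507319 + 0.234507 = 1.798575

H = 1.7986 bits/symbol


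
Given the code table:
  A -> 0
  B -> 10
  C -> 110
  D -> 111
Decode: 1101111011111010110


Decoding:
110 -> C
111 -> D
10 -> B
111 -> D
110 -> C
10 -> B
110 -> C


Result: CDBDCBC


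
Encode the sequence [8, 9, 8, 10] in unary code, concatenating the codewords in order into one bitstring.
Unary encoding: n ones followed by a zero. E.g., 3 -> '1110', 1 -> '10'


Encode each number as n ones followed by a terminating 0:
  8 -> 111111110 (9 bits)
  9 -> 1111111110 (10 bits)
  8 -> 111111110 (9 bits)
  10 -> 11111111110 (11 bits)
Total length = 9 + 10 + 9 + 11 = 39 bits.

Unary([8, 9, 8, 10]) = 111111110111111111011111111011111111110 (39 bits)


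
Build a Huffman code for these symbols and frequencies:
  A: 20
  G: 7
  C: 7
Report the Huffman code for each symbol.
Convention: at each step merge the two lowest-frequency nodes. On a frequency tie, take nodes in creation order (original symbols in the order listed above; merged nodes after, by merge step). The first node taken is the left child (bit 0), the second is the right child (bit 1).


Huffman tree construction:
Step 1: Merge G(7) + C(7) = 14
Step 2: Merge (G+C)(14) + A(20) = 34
Read each symbol's code off the tree from the root (left child = 0, right child = 1).

Codes:
  A: 1 (length 1)
  G: 00 (length 2)
  C: 01 (length 2)
Average code length: 48/34 = 1.4118 bits/symbol


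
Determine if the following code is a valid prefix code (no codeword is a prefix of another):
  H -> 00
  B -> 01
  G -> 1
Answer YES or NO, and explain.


Checking each pair (does one codeword prefix another?):
  H='00' vs B='01': no prefix
  H='00' vs G='1': no prefix
  B='01' vs H='00': no prefix
  B='01' vs G='1': no prefix
  G='1' vs H='00': no prefix
  G='1' vs B='01': no prefix
No violation found over all pairs.

YES -- this is a valid prefix code. No codeword is a prefix of any other codeword.


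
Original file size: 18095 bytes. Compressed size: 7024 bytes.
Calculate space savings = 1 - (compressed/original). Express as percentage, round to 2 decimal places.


ratio = compressed/original = 7024/18095 = 0.388174
savings = 1 - ratio = 1 - 0.388174 = 0.611826
as a percentage: 0.611826 * 100 = 61.18%

Space savings = 1 - 7024/18095 = 61.18%


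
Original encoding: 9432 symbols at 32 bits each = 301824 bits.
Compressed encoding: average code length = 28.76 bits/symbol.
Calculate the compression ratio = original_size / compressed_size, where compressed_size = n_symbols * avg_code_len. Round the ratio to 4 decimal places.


original_size = n_symbols * orig_bits = 9432 * 32 = 301824 bits
compressed_size = n_symbols * avg_code_len = 9432 * 28.76 = 271264.32 bits
ratio = original_size / compressed_size = 301824 / 271264.32 = 1.1127

Compression ratio = 1.1127


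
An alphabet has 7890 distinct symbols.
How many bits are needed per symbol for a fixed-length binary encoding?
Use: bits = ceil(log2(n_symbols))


log2(7890) = 12.9458
Bracket: 2^12 = 4096 < 7890 <= 2^13 = 8192
So ceil(log2(7890)) = 13

bits = ceil(log2(7890)) = ceil(12.9458) = 13 bits


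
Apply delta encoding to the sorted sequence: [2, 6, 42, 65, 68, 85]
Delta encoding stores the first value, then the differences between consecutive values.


First value: 2
Deltas:
  6 - 2 = 4
  42 - 6 = 36
  65 - 42 = 23
  68 - 65 = 3
  85 - 68 = 17


Delta encoded: [2, 4, 36, 23, 3, 17]


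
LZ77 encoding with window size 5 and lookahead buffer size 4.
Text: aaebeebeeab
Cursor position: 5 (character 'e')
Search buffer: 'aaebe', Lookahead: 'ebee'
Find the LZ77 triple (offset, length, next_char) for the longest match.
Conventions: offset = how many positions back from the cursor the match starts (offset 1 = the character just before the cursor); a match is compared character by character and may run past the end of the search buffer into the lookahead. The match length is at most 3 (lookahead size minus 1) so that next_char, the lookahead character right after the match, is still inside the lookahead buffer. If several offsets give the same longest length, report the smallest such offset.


Try each offset into the search buffer:
  offset=1 (pos 4, char 'e'): match length 1
  offset=2 (pos 3, char 'b'): match length 0
  offset=3 (pos 2, char 'e'): match length 3
  offset=4 (pos 1, char 'a'): match length 0
  offset=5 (pos 0, char 'a'): match length 0
Longest match has length 3 at offset 3.
next_char = character at position 5 + 3 = 8 -> 'e'

Best match: offset=3, length=3 (matching 'ebe' starting at position 2)
LZ77 triple: (3, 3, 'e')


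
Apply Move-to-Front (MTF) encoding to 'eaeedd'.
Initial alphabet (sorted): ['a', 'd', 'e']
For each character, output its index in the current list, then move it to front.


MTF encoding:
'e': index 2 in ['a', 'd', 'e'] -> ['e', 'a', 'd']
'a': index 1 in ['e', 'a', 'd'] -> ['a', 'e', 'd']
'e': index 1 in ['a', 'e', 'd'] -> ['e', 'a', 'd']
'e': index 0 in ['e', 'a', 'd'] -> ['e', 'a', 'd']
'd': index 2 in ['e', 'a', 'd'] -> ['d', 'e', 'a']
'd': index 0 in ['d', 'e', 'a'] -> ['d', 'e', 'a']


Output: [2, 1, 1, 0, 2, 0]


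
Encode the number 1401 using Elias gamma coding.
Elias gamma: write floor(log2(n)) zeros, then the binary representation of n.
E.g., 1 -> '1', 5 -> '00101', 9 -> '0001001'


num_bits = floor(log2(1401)) + 1 = 11
leading_zeros = num_bits - 1 = 10
binary(1401) = 10101111001

Elias gamma(1401) = '0000000000' + '10101111001' = 000000000010101111001 (21 bits)


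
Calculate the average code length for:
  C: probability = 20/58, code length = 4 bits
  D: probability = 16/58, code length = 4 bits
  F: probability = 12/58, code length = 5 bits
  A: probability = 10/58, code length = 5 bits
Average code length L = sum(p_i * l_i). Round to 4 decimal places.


Weighted contributions p_i * l_i:
  C: (20/58) * 4 = 80/58
  D: (16/58) * 4 = 64/58
  F: (12/58) * 5 = 60/58
  A: (10/58) * 5 = 50/58
Sum = (80 + 64 + 60 + 50)/58 = 254/58

L = 254/58 = 4.3793 bits/symbol


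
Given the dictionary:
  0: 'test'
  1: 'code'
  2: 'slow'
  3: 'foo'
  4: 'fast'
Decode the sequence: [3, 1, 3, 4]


Look up each index in the dictionary:
  3 -> 'foo'
  1 -> 'code'
  3 -> 'foo'
  4 -> 'fast'

Decoded: "foo code foo fast"


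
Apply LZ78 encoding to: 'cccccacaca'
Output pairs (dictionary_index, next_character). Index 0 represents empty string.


LZ78 encoding steps:
Dictionary: {0: ''}
Step 1: w='' (idx 0), next='c' -> output (0, 'c'), add 'c' as idx 1
Step 2: w='c' (idx 1), next='c' -> output (1, 'c'), add 'cc' as idx 2
Step 3: w='cc' (idx 2), next='a' -> output (2, 'a'), add 'cca' as idx 3
Step 4: w='c' (idx 1), next='a' -> output (1, 'a'), add 'ca' as idx 4
Step 5: w='ca' (idx 4), end of input -> output (4, '')


Encoded: [(0, 'c'), (1, 'c'), (2, 'a'), (1, 'a'), (4, '')]


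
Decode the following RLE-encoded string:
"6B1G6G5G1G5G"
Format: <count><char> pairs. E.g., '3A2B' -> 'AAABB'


Expanding each <count><char> pair:
  6B -> 'BBBBBB'
  1G -> 'G'
  6G -> 'GGGGGG'
  5G -> 'GGGGG'
  1G -> 'G'
  5G -> 'GGGGG'

Decoded = BBBBBBGGGGGGGGGGGGGGGGGG


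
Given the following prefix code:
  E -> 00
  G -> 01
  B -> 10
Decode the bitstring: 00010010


Decoding step by step:
Bits 00 -> E
Bits 01 -> G
Bits 00 -> E
Bits 10 -> B


Decoded message: EGEB


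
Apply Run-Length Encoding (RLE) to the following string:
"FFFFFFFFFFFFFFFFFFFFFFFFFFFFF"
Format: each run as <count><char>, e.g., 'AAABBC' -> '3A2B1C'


Scanning runs left to right:
  i=0: run of 'F' x 29 -> '29F'

RLE = 29F


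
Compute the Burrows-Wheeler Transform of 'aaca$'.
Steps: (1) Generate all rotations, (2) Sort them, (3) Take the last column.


Rotations (sorted):
  0: $aaca -> last char: a
  1: a$aac -> last char: c
  2: aaca$ -> last char: $
  3: aca$a -> last char: a
  4: ca$aa -> last char: a


BWT = ac$aa


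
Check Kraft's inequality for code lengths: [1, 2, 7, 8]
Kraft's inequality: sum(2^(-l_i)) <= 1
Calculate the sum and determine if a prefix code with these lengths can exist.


Sum = 2^(-1) + 2^(-2) + 2^(-7) + 2^(-8)
    = 0.5 + 0.25 + 0.0078125 + 0.00390625
    = 195/256 = 0.76171875
Since 0.76171875 <= 1, Kraft's inequality IS satisfied.
A prefix code with these lengths CAN exist.

Kraft sum = 0.76171875. Satisfied.


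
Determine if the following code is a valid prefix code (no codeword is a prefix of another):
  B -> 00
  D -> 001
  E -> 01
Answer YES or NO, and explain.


Checking each pair (does one codeword prefix another?):
  B='00' vs D='001': prefix -- VIOLATION

NO -- this is NOT a valid prefix code. B (00) is a prefix of D (001).


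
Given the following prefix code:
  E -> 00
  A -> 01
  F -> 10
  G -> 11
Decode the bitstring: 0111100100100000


Decoding step by step:
Bits 01 -> A
Bits 11 -> G
Bits 10 -> F
Bits 01 -> A
Bits 00 -> E
Bits 10 -> F
Bits 00 -> E
Bits 00 -> E


Decoded message: AGFAEFEE


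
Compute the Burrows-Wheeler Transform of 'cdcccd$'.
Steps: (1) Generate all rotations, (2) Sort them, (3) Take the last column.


Rotations (sorted):
  0: $cdcccd -> last char: d
  1: cccd$cd -> last char: d
  2: ccd$cdc -> last char: c
  3: cd$cdcc -> last char: c
  4: cdcccd$ -> last char: $
  5: d$cdccc -> last char: c
  6: dcccd$c -> last char: c


BWT = ddcc$cc


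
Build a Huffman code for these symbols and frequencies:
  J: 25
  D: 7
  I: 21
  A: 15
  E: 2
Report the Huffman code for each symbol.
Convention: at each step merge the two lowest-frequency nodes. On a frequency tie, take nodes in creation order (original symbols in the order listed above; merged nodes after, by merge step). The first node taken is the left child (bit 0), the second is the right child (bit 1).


Huffman tree construction:
Step 1: Merge E(2) + D(7) = 9
Step 2: Merge (E+D)(9) + A(15) = 24
Step 3: Merge I(21) + ((E+D)+A)(24) = 45
Step 4: Merge J(25) + (I+((E+D)+A))(45) = 70
Read each symbol's code off the tree from the root (left child = 0, right child = 1).

Codes:
  J: 0 (length 1)
  D: 1101 (length 4)
  I: 10 (length 2)
  A: 111 (length 3)
  E: 1100 (length 4)
Average code length: 148/70 = 2.1143 bits/symbol


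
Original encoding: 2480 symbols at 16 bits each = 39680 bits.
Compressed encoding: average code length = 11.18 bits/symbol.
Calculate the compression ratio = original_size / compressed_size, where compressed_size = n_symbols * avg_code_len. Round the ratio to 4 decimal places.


original_size = n_symbols * orig_bits = 2480 * 16 = 39680 bits
compressed_size = n_symbols * avg_code_len = 2480 * 11.18 = 27726.4 bits
ratio = original_size / compressed_size = 39680 / 27726.4 = 1.4311

Compression ratio = 1.4311


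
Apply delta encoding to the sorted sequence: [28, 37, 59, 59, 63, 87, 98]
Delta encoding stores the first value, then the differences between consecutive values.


First value: 28
Deltas:
  37 - 28 = 9
  59 - 37 = 22
  59 - 59 = 0
  63 - 59 = 4
  87 - 63 = 24
  98 - 87 = 11


Delta encoded: [28, 9, 22, 0, 4, 24, 11]


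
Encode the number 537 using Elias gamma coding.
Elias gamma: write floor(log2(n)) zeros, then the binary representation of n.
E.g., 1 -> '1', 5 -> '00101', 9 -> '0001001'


num_bits = floor(log2(537)) + 1 = 10
leading_zeros = num_bits - 1 = 9
binary(537) = 1000011001

Elias gamma(537) = '000000000' + '1000011001' = 0000000001000011001 (19 bits)


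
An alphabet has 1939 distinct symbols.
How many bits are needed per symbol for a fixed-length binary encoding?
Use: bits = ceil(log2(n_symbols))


log2(1939) = 10.9211
Bracket: 2^10 = 1024 < 1939 <= 2^11 = 2048
So ceil(log2(1939)) = 11

bits = ceil(log2(1939)) = ceil(10.9211) = 11 bits


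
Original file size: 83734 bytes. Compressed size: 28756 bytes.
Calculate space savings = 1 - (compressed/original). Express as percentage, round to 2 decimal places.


ratio = compressed/original = 28756/83734 = 0.343421
savings = 1 - ratio = 1 - 0.343421 = 0.656579
as a percentage: 0.656579 * 100 = 65.66%

Space savings = 1 - 28756/83734 = 65.66%


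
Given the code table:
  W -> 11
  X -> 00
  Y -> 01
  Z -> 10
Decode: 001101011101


Decoding:
00 -> X
11 -> W
01 -> Y
01 -> Y
11 -> W
01 -> Y


Result: XWYYWY


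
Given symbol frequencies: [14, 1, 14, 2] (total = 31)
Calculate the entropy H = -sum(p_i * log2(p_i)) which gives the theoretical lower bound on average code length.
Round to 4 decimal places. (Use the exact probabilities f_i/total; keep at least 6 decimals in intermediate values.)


Per-symbol terms -p_i * log2(p_i) with p_i = f_i/31:
  p = 14/31 = 0.451613: log2(p) = -1.146841, -p*log2(p) = 0.517928
  p = 1/31 = 0.032258: log2(p) = -4.954196, -p*log2(p) = 0.159813
  p = 14/31 = 0.451613: log2(p) = -1.146841, -p*log2(p) = 0.517928
  p = 2/31 = 0.064516: log2(p) = -3.954196, -p*log2(p) = 0.255109
H = 0.517928 + 0.159813 + 0.517928 + 0.255109 = 1.450778

H = 1.4508 bits/symbol


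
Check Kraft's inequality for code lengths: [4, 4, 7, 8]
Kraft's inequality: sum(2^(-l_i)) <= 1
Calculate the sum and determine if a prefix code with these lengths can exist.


Sum = 2^(-4) + 2^(-4) + 2^(-7) + 2^(-8)
    = 0.0625 + 0.0625 + 0.0078125 + 0.00390625
    = 35/256 = 0.13671875
Since 0.13671875 <= 1, Kraft's inequality IS satisfied.
A prefix code with these lengths CAN exist.

Kraft sum = 0.13671875. Satisfied.


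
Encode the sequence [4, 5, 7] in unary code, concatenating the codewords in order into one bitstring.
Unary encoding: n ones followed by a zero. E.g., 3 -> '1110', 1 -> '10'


Encode each number as n ones followed by a terminating 0:
  4 -> 11110 (5 bits)
  5 -> 111110 (6 bits)
  7 -> 11111110 (8 bits)
Total length = 5 + 6 + 8 = 19 bits.

Unary([4, 5, 7]) = 1111011111011111110 (19 bits)


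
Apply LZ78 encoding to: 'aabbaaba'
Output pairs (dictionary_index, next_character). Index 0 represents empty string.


LZ78 encoding steps:
Dictionary: {0: ''}
Step 1: w='' (idx 0), next='a' -> output (0, 'a'), add 'a' as idx 1
Step 2: w='a' (idx 1), next='b' -> output (1, 'b'), add 'ab' as idx 2
Step 3: w='' (idx 0), next='b' -> output (0, 'b'), add 'b' as idx 3
Step 4: w='a' (idx 1), next='a' -> output (1, 'a'), add 'aa' as idx 4
Step 5: w='b' (idx 3), next='a' -> output (3, 'a'), add 'ba' as idx 5


Encoded: [(0, 'a'), (1, 'b'), (0, 'b'), (1, 'a'), (3, 'a')]


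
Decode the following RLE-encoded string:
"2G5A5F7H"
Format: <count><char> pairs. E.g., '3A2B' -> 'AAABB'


Expanding each <count><char> pair:
  2G -> 'GG'
  5A -> 'AAAAA'
  5F -> 'FFFFF'
  7H -> 'HHHHHHH'

Decoded = GGAAAAAFFFFFHHHHHHH


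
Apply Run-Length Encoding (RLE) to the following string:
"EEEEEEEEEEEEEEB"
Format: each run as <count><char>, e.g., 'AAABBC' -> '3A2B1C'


Scanning runs left to right:
  i=0: run of 'E' x 14 -> '14E'
  i=14: run of 'B' x 1 -> '1B'

RLE = 14E1B


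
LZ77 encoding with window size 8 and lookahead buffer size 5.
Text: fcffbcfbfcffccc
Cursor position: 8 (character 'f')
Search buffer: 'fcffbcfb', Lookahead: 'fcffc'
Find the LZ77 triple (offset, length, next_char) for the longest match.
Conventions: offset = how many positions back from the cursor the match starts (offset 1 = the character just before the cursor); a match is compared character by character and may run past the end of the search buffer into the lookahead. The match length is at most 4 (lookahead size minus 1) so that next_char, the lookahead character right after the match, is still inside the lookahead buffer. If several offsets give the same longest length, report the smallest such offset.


Try each offset into the search buffer:
  offset=1 (pos 7, char 'b'): match length 0
  offset=2 (pos 6, char 'f'): match length 1
  offset=3 (pos 5, char 'c'): match length 0
  offset=4 (pos 4, char 'b'): match length 0
  offset=5 (pos 3, char 'f'): match length 1
  offset=6 (pos 2, char 'f'): match length 1
  offset=7 (pos 1, char 'c'): match length 0
  offset=8 (pos 0, char 'f'): match length 4
Longest match has length 4 at offset 8.
next_char = character at position 8 + 4 = 12 -> 'c'

Best match: offset=8, length=4 (matching 'fcff' starting at position 0)
LZ77 triple: (8, 4, 'c')


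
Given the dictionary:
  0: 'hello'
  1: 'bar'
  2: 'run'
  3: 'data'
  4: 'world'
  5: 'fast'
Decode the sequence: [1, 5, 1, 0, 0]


Look up each index in the dictionary:
  1 -> 'bar'
  5 -> 'fast'
  1 -> 'bar'
  0 -> 'hello'
  0 -> 'hello'

Decoded: "bar fast bar hello hello"


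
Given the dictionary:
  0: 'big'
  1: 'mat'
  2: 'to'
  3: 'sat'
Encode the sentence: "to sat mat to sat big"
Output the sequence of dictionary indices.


Look up each word in the dictionary:
  'to' -> 2
  'sat' -> 3
  'mat' -> 1
  'to' -> 2
  'sat' -> 3
  'big' -> 0

Encoded: [2, 3, 1, 2, 3, 0]


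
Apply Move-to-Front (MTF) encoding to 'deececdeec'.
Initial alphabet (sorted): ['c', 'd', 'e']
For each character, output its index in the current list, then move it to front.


MTF encoding:
'd': index 1 in ['c', 'd', 'e'] -> ['d', 'c', 'e']
'e': index 2 in ['d', 'c', 'e'] -> ['e', 'd', 'c']
'e': index 0 in ['e', 'd', 'c'] -> ['e', 'd', 'c']
'c': index 2 in ['e', 'd', 'c'] -> ['c', 'e', 'd']
'e': index 1 in ['c', 'e', 'd'] -> ['e', 'c', 'd']
'c': index 1 in ['e', 'c', 'd'] -> ['c', 'e', 'd']
'd': index 2 in ['c', 'e', 'd'] -> ['d', 'c', 'e']
'e': index 2 in ['d', 'c', 'e'] -> ['e', 'd', 'c']
'e': index 0 in ['e', 'd', 'c'] -> ['e', 'd', 'c']
'c': index 2 in ['e', 'd', 'c'] -> ['c', 'e', 'd']


Output: [1, 2, 0, 2, 1, 1, 2, 2, 0, 2]


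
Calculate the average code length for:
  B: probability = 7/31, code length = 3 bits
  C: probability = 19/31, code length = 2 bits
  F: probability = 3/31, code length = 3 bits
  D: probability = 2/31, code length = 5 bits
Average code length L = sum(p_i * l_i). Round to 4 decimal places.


Weighted contributions p_i * l_i:
  B: (7/31) * 3 = 21/31
  C: (19/31) * 2 = 38/31
  F: (3/31) * 3 = 9/31
  D: (2/31) * 5 = 10/31
Sum = (21 + 38 + 9 + 10)/31 = 78/31

L = 78/31 = 2.5161 bits/symbol


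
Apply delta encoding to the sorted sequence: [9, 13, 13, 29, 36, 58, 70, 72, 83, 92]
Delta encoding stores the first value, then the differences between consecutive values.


First value: 9
Deltas:
  13 - 9 = 4
  13 - 13 = 0
  29 - 13 = 16
  36 - 29 = 7
  58 - 36 = 22
  70 - 58 = 12
  72 - 70 = 2
  83 - 72 = 11
  92 - 83 = 9


Delta encoded: [9, 4, 0, 16, 7, 22, 12, 2, 11, 9]


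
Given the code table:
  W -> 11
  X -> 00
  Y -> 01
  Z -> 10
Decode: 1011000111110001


Decoding:
10 -> Z
11 -> W
00 -> X
01 -> Y
11 -> W
11 -> W
00 -> X
01 -> Y


Result: ZWXYWWXY


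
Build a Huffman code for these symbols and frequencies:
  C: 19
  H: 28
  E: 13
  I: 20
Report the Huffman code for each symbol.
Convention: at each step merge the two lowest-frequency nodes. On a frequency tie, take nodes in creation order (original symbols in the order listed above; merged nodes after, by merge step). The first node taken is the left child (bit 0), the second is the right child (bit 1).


Huffman tree construction:
Step 1: Merge E(13) + C(19) = 32
Step 2: Merge I(20) + H(28) = 48
Step 3: Merge (E+C)(32) + (I+H)(48) = 80
Read each symbol's code off the tree from the root (left child = 0, right child = 1).

Codes:
  C: 01 (length 2)
  H: 11 (length 2)
  E: 00 (length 2)
  I: 10 (length 2)
Average code length: 160/80 = 2.0000 bits/symbol


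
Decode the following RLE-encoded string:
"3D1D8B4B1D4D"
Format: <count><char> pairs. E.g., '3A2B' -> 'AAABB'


Expanding each <count><char> pair:
  3D -> 'DDD'
  1D -> 'D'
  8B -> 'BBBBBBBB'
  4B -> 'BBBB'
  1D -> 'D'
  4D -> 'DDDD'

Decoded = DDDDBBBBBBBBBBBBDDDDD


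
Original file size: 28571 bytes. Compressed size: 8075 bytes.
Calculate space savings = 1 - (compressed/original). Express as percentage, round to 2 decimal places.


ratio = compressed/original = 8075/28571 = 0.282629
savings = 1 - ratio = 1 - 0.282629 = 0.717371
as a percentage: 0.717371 * 100 = 71.74%

Space savings = 1 - 8075/28571 = 71.74%


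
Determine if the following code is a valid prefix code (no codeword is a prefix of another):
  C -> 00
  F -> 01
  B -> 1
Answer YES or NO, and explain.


Checking each pair (does one codeword prefix another?):
  C='00' vs F='01': no prefix
  C='00' vs B='1': no prefix
  F='01' vs C='00': no prefix
  F='01' vs B='1': no prefix
  B='1' vs C='00': no prefix
  B='1' vs F='01': no prefix
No violation found over all pairs.

YES -- this is a valid prefix code. No codeword is a prefix of any other codeword.


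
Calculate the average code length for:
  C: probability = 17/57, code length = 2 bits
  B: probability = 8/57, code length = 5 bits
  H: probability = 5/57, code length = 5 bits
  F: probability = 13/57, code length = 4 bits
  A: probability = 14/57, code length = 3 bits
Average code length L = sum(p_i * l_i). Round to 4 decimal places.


Weighted contributions p_i * l_i:
  C: (17/57) * 2 = 34/57
  B: (8/57) * 5 = 40/57
  H: (5/57) * 5 = 25/57
  F: (13/57) * 4 = 52/57
  A: (14/57) * 3 = 42/57
Sum = (34 + 40 + 25 + 52 + 42)/57 = 193/57

L = 193/57 = 3.3860 bits/symbol


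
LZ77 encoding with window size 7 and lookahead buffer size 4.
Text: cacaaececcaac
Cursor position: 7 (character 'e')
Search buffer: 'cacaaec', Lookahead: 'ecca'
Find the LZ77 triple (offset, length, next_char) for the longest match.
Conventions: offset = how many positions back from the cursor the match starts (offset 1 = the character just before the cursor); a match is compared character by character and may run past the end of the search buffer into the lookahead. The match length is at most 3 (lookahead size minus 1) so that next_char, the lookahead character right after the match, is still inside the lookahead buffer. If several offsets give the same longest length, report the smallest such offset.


Try each offset into the search buffer:
  offset=1 (pos 6, char 'c'): match length 0
  offset=2 (pos 5, char 'e'): match length 2
  offset=3 (pos 4, char 'a'): match length 0
  offset=4 (pos 3, char 'a'): match length 0
  offset=5 (pos 2, char 'c'): match length 0
  offset=6 (pos 1, char 'a'): match length 0
  offset=7 (pos 0, char 'c'): match length 0
Longest match has length 2 at offset 2.
next_char = character at position 7 + 2 = 9 -> 'c'

Best match: offset=2, length=2 (matching 'ec' starting at position 5)
LZ77 triple: (2, 2, 'c')


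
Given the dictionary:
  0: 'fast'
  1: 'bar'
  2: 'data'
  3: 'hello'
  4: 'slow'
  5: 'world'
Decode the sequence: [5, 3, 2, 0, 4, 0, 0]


Look up each index in the dictionary:
  5 -> 'world'
  3 -> 'hello'
  2 -> 'data'
  0 -> 'fast'
  4 -> 'slow'
  0 -> 'fast'
  0 -> 'fast'

Decoded: "world hello data fast slow fast fast"


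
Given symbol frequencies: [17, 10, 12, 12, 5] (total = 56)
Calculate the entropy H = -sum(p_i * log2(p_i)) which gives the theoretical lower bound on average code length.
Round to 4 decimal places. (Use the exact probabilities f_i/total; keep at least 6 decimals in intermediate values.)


Per-symbol terms -p_i * log2(p_i) with p_i = f_i/56:
  p = 17/56 = 0.303571: log2(p) = -1.719892, -p*log2(p) = 0.522110
  p = 10/56 = 0.178571: log2(p) = -2.485427, -p*log2(p) = 0.443826
  p = 12/56 = 0.214286: log2(p) = -2.222392, -p*log2(p) = 0.476227
  p = 12/56 = 0.214286: log2(p) = -2.222392, -p*log2(p) = 0.476227
  p = 5/56 = 0.089286: log2(p) = -3.485427, -p*log2(p) = 0.311199
H = 0.522110 + 0.443826 + 0.476227 + 0.476227 + 0.311199 = 2.229589

H = 2.2296 bits/symbol


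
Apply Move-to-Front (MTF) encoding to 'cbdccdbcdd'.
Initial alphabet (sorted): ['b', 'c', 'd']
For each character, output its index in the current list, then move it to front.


MTF encoding:
'c': index 1 in ['b', 'c', 'd'] -> ['c', 'b', 'd']
'b': index 1 in ['c', 'b', 'd'] -> ['b', 'c', 'd']
'd': index 2 in ['b', 'c', 'd'] -> ['d', 'b', 'c']
'c': index 2 in ['d', 'b', 'c'] -> ['c', 'd', 'b']
'c': index 0 in ['c', 'd', 'b'] -> ['c', 'd', 'b']
'd': index 1 in ['c', 'd', 'b'] -> ['d', 'c', 'b']
'b': index 2 in ['d', 'c', 'b'] -> ['b', 'd', 'c']
'c': index 2 in ['b', 'd', 'c'] -> ['c', 'b', 'd']
'd': index 2 in ['c', 'b', 'd'] -> ['d', 'c', 'b']
'd': index 0 in ['d', 'c', 'b'] -> ['d', 'c', 'b']


Output: [1, 1, 2, 2, 0, 1, 2, 2, 2, 0]


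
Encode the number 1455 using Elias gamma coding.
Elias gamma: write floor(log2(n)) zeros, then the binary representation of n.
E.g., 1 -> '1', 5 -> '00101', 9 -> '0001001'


num_bits = floor(log2(1455)) + 1 = 11
leading_zeros = num_bits - 1 = 10
binary(1455) = 10110101111

Elias gamma(1455) = '0000000000' + '10110101111' = 000000000010110101111 (21 bits)


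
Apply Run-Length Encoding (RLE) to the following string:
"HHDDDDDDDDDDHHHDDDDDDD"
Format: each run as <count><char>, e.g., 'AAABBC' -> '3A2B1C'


Scanning runs left to right:
  i=0: run of 'H' x 2 -> '2H'
  i=2: run of 'D' x 10 -> '10D'
  i=12: run of 'H' x 3 -> '3H'
  i=15: run of 'D' x 7 -> '7D'

RLE = 2H10D3H7D


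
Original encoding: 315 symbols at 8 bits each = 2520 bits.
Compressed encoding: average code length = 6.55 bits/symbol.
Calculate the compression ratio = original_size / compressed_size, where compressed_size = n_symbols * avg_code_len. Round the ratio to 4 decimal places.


original_size = n_symbols * orig_bits = 315 * 8 = 2520 bits
compressed_size = n_symbols * avg_code_len = 315 * 6.55 = 2063.25 bits
ratio = original_size / compressed_size = 2520 / 2063.25 = 1.2214

Compression ratio = 1.2214


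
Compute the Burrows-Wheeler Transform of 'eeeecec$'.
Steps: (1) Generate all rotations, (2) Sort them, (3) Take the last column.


Rotations (sorted):
  0: $eeeecec -> last char: c
  1: c$eeeece -> last char: e
  2: cec$eeee -> last char: e
  3: ec$eeeec -> last char: c
  4: ecec$eee -> last char: e
  5: eecec$ee -> last char: e
  6: eeecec$e -> last char: e
  7: eeeecec$ -> last char: $


BWT = ceeceee$


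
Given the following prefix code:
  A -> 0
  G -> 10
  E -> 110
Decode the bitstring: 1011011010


Decoding step by step:
Bits 10 -> G
Bits 110 -> E
Bits 110 -> E
Bits 10 -> G


Decoded message: GEEG


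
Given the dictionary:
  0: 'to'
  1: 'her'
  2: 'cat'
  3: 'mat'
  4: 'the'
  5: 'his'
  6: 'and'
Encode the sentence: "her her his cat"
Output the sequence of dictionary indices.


Look up each word in the dictionary:
  'her' -> 1
  'her' -> 1
  'his' -> 5
  'cat' -> 2

Encoded: [1, 1, 5, 2]


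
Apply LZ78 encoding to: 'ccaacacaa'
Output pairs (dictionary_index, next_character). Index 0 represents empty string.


LZ78 encoding steps:
Dictionary: {0: ''}
Step 1: w='' (idx 0), next='c' -> output (0, 'c'), add 'c' as idx 1
Step 2: w='c' (idx 1), next='a' -> output (1, 'a'), add 'ca' as idx 2
Step 3: w='' (idx 0), next='a' -> output (0, 'a'), add 'a' as idx 3
Step 4: w='ca' (idx 2), next='c' -> output (2, 'c'), add 'cac' as idx 4
Step 5: w='a' (idx 3), next='a' -> output (3, 'a'), add 'aa' as idx 5


Encoded: [(0, 'c'), (1, 'a'), (0, 'a'), (2, 'c'), (3, 'a')]


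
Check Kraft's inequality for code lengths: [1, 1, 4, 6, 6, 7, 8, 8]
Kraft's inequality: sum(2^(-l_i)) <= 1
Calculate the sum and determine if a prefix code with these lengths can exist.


Sum = 2^(-1) + 2^(-1) + 2^(-4) + 2^(-6) + 2^(-6) + 2^(-7) + 2^(-8) + 2^(-8)
    = 0.5 + 0.5 + 0.0625 + 0.015625 + 0.015625 + 0.0078125 + 0.00390625 + 0.00390625
    = 284/256 = 1.109375
Since 1.109375 > 1, Kraft's inequality is NOT satisfied.
A prefix code with these lengths CANNOT exist.

Kraft sum = 1.109375. Not satisfied.


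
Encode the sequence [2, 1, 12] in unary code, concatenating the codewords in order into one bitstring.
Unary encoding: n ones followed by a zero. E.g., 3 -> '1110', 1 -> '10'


Encode each number as n ones followed by a terminating 0:
  2 -> 110 (3 bits)
  1 -> 10 (2 bits)
  12 -> 1111111111110 (13 bits)
Total length = 3 + 2 + 13 = 18 bits.

Unary([2, 1, 12]) = 110101111111111110 (18 bits)


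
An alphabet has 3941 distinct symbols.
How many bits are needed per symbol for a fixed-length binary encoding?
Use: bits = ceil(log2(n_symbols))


log2(3941) = 11.9443
Bracket: 2^11 = 2048 < 3941 <= 2^12 = 4096
So ceil(log2(3941)) = 12

bits = ceil(log2(3941)) = ceil(11.9443) = 12 bits


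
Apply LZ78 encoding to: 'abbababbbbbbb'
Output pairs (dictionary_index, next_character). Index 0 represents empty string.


LZ78 encoding steps:
Dictionary: {0: ''}
Step 1: w='' (idx 0), next='a' -> output (0, 'a'), add 'a' as idx 1
Step 2: w='' (idx 0), next='b' -> output (0, 'b'), add 'b' as idx 2
Step 3: w='b' (idx 2), next='a' -> output (2, 'a'), add 'ba' as idx 3
Step 4: w='ba' (idx 3), next='b' -> output (3, 'b'), add 'bab' as idx 4
Step 5: w='b' (idx 2), next='b' -> output (2, 'b'), add 'bb' as idx 5
Step 6: w='bb' (idx 5), next='b' -> output (5, 'b'), add 'bbb' as idx 6
Step 7: w='b' (idx 2), end of input -> output (2, '')


Encoded: [(0, 'a'), (0, 'b'), (2, 'a'), (3, 'b'), (2, 'b'), (5, 'b'), (2, '')]


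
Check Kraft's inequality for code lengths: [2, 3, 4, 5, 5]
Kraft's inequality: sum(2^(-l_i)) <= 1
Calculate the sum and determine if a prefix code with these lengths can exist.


Sum = 2^(-2) + 2^(-3) + 2^(-4) + 2^(-5) + 2^(-5)
    = 0.25 + 0.125 + 0.0625 + 0.03125 + 0.03125
    = 16/32 = 0.5
Since 0.5 <= 1, Kraft's inequality IS satisfied.
A prefix code with these lengths CAN exist.

Kraft sum = 0.5. Satisfied.


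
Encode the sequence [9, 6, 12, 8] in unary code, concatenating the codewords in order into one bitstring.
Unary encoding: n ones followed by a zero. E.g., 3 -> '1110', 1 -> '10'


Encode each number as n ones followed by a terminating 0:
  9 -> 1111111110 (10 bits)
  6 -> 1111110 (7 bits)
  12 -> 1111111111110 (13 bits)
  8 -> 111111110 (9 bits)
Total length = 10 + 7 + 13 + 9 = 39 bits.

Unary([9, 6, 12, 8]) = 111111111011111101111111111110111111110 (39 bits)


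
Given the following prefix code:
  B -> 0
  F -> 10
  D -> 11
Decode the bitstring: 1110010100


Decoding step by step:
Bits 11 -> D
Bits 10 -> F
Bits 0 -> B
Bits 10 -> F
Bits 10 -> F
Bits 0 -> B


Decoded message: DFBFFB


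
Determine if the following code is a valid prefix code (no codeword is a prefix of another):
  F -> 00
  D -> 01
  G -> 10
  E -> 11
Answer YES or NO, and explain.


Checking each pair (does one codeword prefix another?):
  F='00' vs D='01': no prefix
  F='00' vs G='10': no prefix
  F='00' vs E='11': no prefix
  D='01' vs F='00': no prefix
  D='01' vs G='10': no prefix
  D='01' vs E='11': no prefix
  G='10' vs F='00': no prefix
  G='10' vs D='01': no prefix
  G='10' vs E='11': no prefix
  E='11' vs F='00': no prefix
  E='11' vs D='01': no prefix
  E='11' vs G='10': no prefix
No violation found over all pairs.

YES -- this is a valid prefix code. No codeword is a prefix of any other codeword.


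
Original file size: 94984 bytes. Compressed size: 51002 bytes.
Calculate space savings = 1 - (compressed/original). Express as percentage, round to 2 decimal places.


ratio = compressed/original = 51002/94984 = 0.536954
savings = 1 - ratio = 1 - 0.536954 = 0.463046
as a percentage: 0.463046 * 100 = 46.3%

Space savings = 1 - 51002/94984 = 46.3%


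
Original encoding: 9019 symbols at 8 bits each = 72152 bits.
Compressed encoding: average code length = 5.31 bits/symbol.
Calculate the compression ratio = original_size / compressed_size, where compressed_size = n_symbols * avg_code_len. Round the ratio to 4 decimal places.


original_size = n_symbols * orig_bits = 9019 * 8 = 72152 bits
compressed_size = n_symbols * avg_code_len = 9019 * 5.31 = 47890.89 bits
ratio = original_size / compressed_size = 72152 / 47890.89 = 1.5066

Compression ratio = 1.5066


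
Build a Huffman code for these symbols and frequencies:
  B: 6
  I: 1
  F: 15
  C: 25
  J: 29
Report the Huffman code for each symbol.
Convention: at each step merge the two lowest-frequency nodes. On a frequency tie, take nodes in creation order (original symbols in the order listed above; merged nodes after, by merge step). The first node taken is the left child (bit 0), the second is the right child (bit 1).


Huffman tree construction:
Step 1: Merge I(1) + B(6) = 7
Step 2: Merge (I+B)(7) + F(15) = 22
Step 3: Merge ((I+B)+F)(22) + C(25) = 47
Step 4: Merge J(29) + (((I+B)+F)+C)(47) = 76
Read each symbol's code off the tree from the root (left child = 0, right child = 1).

Codes:
  B: 1001 (length 4)
  I: 1000 (length 4)
  F: 101 (length 3)
  C: 11 (length 2)
  J: 0 (length 1)
Average code length: 152/76 = 2.0000 bits/symbol


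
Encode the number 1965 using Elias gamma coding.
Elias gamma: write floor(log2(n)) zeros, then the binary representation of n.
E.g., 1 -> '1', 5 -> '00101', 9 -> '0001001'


num_bits = floor(log2(1965)) + 1 = 11
leading_zeros = num_bits - 1 = 10
binary(1965) = 11110101101

Elias gamma(1965) = '0000000000' + '11110101101' = 000000000011110101101 (21 bits)


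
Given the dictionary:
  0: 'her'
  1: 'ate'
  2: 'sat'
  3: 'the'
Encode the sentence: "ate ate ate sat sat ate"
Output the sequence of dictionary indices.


Look up each word in the dictionary:
  'ate' -> 1
  'ate' -> 1
  'ate' -> 1
  'sat' -> 2
  'sat' -> 2
  'ate' -> 1

Encoded: [1, 1, 1, 2, 2, 1]


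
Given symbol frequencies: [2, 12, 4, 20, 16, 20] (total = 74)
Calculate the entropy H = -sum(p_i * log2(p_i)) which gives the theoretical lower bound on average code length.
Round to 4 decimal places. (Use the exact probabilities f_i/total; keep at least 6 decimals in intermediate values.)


Per-symbol terms -p_i * log2(p_i) with p_i = f_i/74:
  p = 2/74 = 0.027027: log2(p) = -5.209453, -p*log2(p) = 0.140796
  p = 12/74 = 0.162162: log2(p) = -2.624491, -p*log2(p) = 0.425593
  p = 4/74 = 0.054054: log2(p) = -4.209453, -p*log2(p) = 0.227538
  p = 20/74 = 0.270270: log2(p) = -1.887525, -p*log2(p) = 0.510142
  p = 16/74 = 0.216216: log2(p) = -2.209453, -p*log2(p) = 0.477720
  p = 20/74 = 0.270270: log2(p) = -1.887525, -p*log2(p) = 0.510142
H = 0.140796 + 0.425593 + 0.227538 + 0.510142 + 0.477720 + 0.510142 = 2.291931

H = 2.2919 bits/symbol


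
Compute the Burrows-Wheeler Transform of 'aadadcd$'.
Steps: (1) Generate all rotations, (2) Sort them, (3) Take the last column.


Rotations (sorted):
  0: $aadadcd -> last char: d
  1: aadadcd$ -> last char: $
  2: adadcd$a -> last char: a
  3: adcd$aad -> last char: d
  4: cd$aadad -> last char: d
  5: d$aadadc -> last char: c
  6: dadcd$aa -> last char: a
  7: dcd$aada -> last char: a


BWT = d$addcaa


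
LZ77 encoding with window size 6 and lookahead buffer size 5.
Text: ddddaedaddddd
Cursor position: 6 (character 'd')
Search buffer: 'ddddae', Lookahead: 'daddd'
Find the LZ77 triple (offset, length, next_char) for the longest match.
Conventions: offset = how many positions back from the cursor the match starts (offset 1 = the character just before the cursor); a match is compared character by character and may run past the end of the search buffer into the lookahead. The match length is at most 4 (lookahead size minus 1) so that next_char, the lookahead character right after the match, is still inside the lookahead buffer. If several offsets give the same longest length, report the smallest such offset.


Try each offset into the search buffer:
  offset=1 (pos 5, char 'e'): match length 0
  offset=2 (pos 4, char 'a'): match length 0
  offset=3 (pos 3, char 'd'): match length 2
  offset=4 (pos 2, char 'd'): match length 1
  offset=5 (pos 1, char 'd'): match length 1
  offset=6 (pos 0, char 'd'): match length 1
Longest match has length 2 at offset 3.
next_char = character at position 6 + 2 = 8 -> 'd'

Best match: offset=3, length=2 (matching 'da' starting at position 3)
LZ77 triple: (3, 2, 'd')


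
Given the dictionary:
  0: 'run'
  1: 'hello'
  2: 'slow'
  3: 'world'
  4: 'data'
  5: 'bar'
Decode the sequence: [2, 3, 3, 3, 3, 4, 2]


Look up each index in the dictionary:
  2 -> 'slow'
  3 -> 'world'
  3 -> 'world'
  3 -> 'world'
  3 -> 'world'
  4 -> 'data'
  2 -> 'slow'

Decoded: "slow world world world world data slow"


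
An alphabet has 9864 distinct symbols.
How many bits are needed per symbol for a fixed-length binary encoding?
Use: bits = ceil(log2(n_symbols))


log2(9864) = 13.268
Bracket: 2^13 = 8192 < 9864 <= 2^14 = 16384
So ceil(log2(9864)) = 14

bits = ceil(log2(9864)) = ceil(13.268) = 14 bits


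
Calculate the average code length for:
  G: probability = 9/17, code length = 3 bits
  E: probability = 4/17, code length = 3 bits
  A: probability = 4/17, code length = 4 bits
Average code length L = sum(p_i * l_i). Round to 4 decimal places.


Weighted contributions p_i * l_i:
  G: (9/17) * 3 = 27/17
  E: (4/17) * 3 = 12/17
  A: (4/17) * 4 = 16/17
Sum = (27 + 12 + 16)/17 = 55/17

L = 55/17 = 3.2353 bits/symbol


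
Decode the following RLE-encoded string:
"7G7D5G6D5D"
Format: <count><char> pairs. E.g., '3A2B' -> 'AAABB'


Expanding each <count><char> pair:
  7G -> 'GGGGGGG'
  7D -> 'DDDDDDD'
  5G -> 'GGGGG'
  6D -> 'DDDDDD'
  5D -> 'DDDDD'

Decoded = GGGGGGGDDDDDDDGGGGGDDDDDDDDDDD


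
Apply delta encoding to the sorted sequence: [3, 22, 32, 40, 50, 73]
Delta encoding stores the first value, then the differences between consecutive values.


First value: 3
Deltas:
  22 - 3 = 19
  32 - 22 = 10
  40 - 32 = 8
  50 - 40 = 10
  73 - 50 = 23


Delta encoded: [3, 19, 10, 8, 10, 23]


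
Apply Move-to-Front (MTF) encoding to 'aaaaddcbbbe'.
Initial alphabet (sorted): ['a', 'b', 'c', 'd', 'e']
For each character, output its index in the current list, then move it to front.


MTF encoding:
'a': index 0 in ['a', 'b', 'c', 'd', 'e'] -> ['a', 'b', 'c', 'd', 'e']
'a': index 0 in ['a', 'b', 'c', 'd', 'e'] -> ['a', 'b', 'c', 'd', 'e']
'a': index 0 in ['a', 'b', 'c', 'd', 'e'] -> ['a', 'b', 'c', 'd', 'e']
'a': index 0 in ['a', 'b', 'c', 'd', 'e'] -> ['a', 'b', 'c', 'd', 'e']
'd': index 3 in ['a', 'b', 'c', 'd', 'e'] -> ['d', 'a', 'b', 'c', 'e']
'd': index 0 in ['d', 'a', 'b', 'c', 'e'] -> ['d', 'a', 'b', 'c', 'e']
'c': index 3 in ['d', 'a', 'b', 'c', 'e'] -> ['c', 'd', 'a', 'b', 'e']
'b': index 3 in ['c', 'd', 'a', 'b', 'e'] -> ['b', 'c', 'd', 'a', 'e']
'b': index 0 in ['b', 'c', 'd', 'a', 'e'] -> ['b', 'c', 'd', 'a', 'e']
'b': index 0 in ['b', 'c', 'd', 'a', 'e'] -> ['b', 'c', 'd', 'a', 'e']
'e': index 4 in ['b', 'c', 'd', 'a', 'e'] -> ['e', 'b', 'c', 'd', 'a']


Output: [0, 0, 0, 0, 3, 0, 3, 3, 0, 0, 4]


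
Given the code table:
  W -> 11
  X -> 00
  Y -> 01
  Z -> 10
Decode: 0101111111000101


Decoding:
01 -> Y
01 -> Y
11 -> W
11 -> W
11 -> W
00 -> X
01 -> Y
01 -> Y


Result: YYWWWXYY


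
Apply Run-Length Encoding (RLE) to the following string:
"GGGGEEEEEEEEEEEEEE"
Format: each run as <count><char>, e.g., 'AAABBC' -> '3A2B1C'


Scanning runs left to right:
  i=0: run of 'G' x 4 -> '4G'
  i=4: run of 'E' x 14 -> '14E'

RLE = 4G14E


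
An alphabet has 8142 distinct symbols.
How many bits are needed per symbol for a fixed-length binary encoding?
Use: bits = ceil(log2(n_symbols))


log2(8142) = 12.9912
Bracket: 2^12 = 4096 < 8142 <= 2^13 = 8192
So ceil(log2(8142)) = 13

bits = ceil(log2(8142)) = ceil(12.9912) = 13 bits


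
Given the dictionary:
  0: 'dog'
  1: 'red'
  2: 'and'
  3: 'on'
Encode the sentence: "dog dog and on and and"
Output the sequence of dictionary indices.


Look up each word in the dictionary:
  'dog' -> 0
  'dog' -> 0
  'and' -> 2
  'on' -> 3
  'and' -> 2
  'and' -> 2

Encoded: [0, 0, 2, 3, 2, 2]


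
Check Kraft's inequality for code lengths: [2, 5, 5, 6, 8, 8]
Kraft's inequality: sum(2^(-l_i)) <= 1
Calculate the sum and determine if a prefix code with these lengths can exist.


Sum = 2^(-2) + 2^(-5) + 2^(-5) + 2^(-6) + 2^(-8) + 2^(-8)
    = 0.25 + 0.03125 + 0.03125 + 0.015625 + 0.00390625 + 0.00390625
    = 86/256 = 0.3359375
Since 0.3359375 <= 1, Kraft's inequality IS satisfied.
A prefix code with these lengths CAN exist.

Kraft sum = 0.3359375. Satisfied.
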